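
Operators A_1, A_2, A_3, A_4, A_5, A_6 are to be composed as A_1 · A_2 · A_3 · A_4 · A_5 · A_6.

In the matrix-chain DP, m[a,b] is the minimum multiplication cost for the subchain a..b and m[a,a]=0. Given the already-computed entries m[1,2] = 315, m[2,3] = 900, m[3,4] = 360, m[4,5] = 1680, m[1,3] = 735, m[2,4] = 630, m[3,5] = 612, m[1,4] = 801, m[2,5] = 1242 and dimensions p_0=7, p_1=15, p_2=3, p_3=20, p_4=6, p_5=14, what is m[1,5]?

1221

m[1,5] = min over k∈[1,4] of m[1,k]+m[k+1,5]+p_{0}·p_k·p_{5}.
k=1: 0 + 1242 + 7·15·14 = 2712; k=2: 315 + 612 + 7·3·14 = 1221; k=3: 735 + 1680 + 7·20·14 = 4375; k=4: 801 + 0 + 7·6·14 = 1389.
Minimum: 1221 at k=2.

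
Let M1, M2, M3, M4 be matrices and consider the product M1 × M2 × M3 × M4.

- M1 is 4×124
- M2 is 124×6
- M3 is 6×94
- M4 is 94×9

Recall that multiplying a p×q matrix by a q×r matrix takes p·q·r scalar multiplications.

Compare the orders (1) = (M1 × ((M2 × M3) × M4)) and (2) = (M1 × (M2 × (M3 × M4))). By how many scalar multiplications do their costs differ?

163068

Order (1) = (M1 × ((M2 × M3) × M4)): (M2 × M3): 124×6 by 6×94 → 124×94, cost 124·6·94 = 69936; ((M2 × M3) × M4): 124×94 by 94×9 → 124×9, cost 124·94·9 = 104904; cumulative 174840; (M1 × ((M2 × M3) × M4)): 4×124 by 124×9 → 4×9, cost 4·124·9 = 4464; cumulative 179304. Total 179304.
Order (2) = (M1 × (M2 × (M3 × M4))): (M3 × M4): 6×94 by 94×9 → 6×9, cost 6·94·9 = 5076; (M2 × (M3 × M4)): 124×6 by 6×9 → 124×9, cost 124·6·9 = 6696; cumulative 11772; (M1 × (M2 × (M3 × M4))): 4×124 by 124×9 → 4×9, cost 4·124·9 = 4464; cumulative 16236. Total 16236.
Difference: |179304 − 16236| = 163068.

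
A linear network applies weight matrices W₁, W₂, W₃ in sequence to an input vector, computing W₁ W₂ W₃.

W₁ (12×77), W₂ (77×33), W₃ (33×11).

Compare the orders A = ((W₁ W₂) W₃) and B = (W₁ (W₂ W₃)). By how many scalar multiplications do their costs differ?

Order A = ((W₁ W₂) W₃): (W₁ W₂): 12×77 by 77×33 → 12×33, cost 12·77·33 = 30492; ((W₁ W₂) W₃): 12×33 by 33×11 → 12×11, cost 12·33·11 = 4356; cumulative 34848. Total 34848.
Order B = (W₁ (W₂ W₃)): (W₂ W₃): 77×33 by 33×11 → 77×11, cost 77·33·11 = 27951; (W₁ (W₂ W₃)): 12×77 by 77×11 → 12×11, cost 12·77·11 = 10164; cumulative 38115. Total 38115.
Difference: |34848 − 38115| = 3267.

3267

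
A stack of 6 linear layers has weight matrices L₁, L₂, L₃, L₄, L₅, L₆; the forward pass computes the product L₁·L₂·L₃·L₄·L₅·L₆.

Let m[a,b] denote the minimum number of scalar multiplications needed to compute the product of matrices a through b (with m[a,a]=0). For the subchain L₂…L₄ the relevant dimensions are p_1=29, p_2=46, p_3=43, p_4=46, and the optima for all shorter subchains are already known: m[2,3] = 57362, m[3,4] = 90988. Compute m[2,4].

m[2,4] = min over k∈[2,3] of m[2,k]+m[k+1,4]+p_{1}·p_k·p_{4}.
k=2: 0 + 90988 + 29·46·46 = 152352; k=3: 57362 + 0 + 29·43·46 = 114724.
Minimum: 114724 at k=3.

114724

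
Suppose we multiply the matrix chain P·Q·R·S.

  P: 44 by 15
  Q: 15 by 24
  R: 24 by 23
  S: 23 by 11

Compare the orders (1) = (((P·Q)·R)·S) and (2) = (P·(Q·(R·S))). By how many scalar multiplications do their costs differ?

Order (1) = (((P·Q)·R)·S): (P·Q): 44×15 by 15×24 → 44×24, cost 44·15·24 = 15840; ((P·Q)·R): 44×24 by 24×23 → 44×23, cost 44·24·23 = 24288; cumulative 40128; (((P·Q)·R)·S): 44×23 by 23×11 → 44×11, cost 44·23·11 = 11132; cumulative 51260. Total 51260.
Order (2) = (P·(Q·(R·S))): (R·S): 24×23 by 23×11 → 24×11, cost 24·23·11 = 6072; (Q·(R·S)): 15×24 by 24×11 → 15×11, cost 15·24·11 = 3960; cumulative 10032; (P·(Q·(R·S))): 44×15 by 15×11 → 44×11, cost 44·15·11 = 7260; cumulative 17292. Total 17292.
Difference: |51260 − 17292| = 33968.

33968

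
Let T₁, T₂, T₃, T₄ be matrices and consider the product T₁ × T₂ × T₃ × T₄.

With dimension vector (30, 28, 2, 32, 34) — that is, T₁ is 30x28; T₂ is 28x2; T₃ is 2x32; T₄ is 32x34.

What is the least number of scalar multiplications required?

5896

Adjacent pairs: T₁T₂ = 30·28·2 = 1680; T₂T₃ = 28·2·32 = 1792; T₃T₄ = 2·32·34 = 2176.
Length 3: T₁..T₃: k=1: 0+1792+30·28·32=28672; k=2: 1680+0+30·2·32=3600 → min 3600 | T₂..T₄: k=2: 0+2176+28·2·34=4080; k=3: 1792+0+28·32·34=32256 → min 4080.
Length 4: T₁..T₄: k=1: 0+4080+30·28·34=32640; k=2: 1680+2176+30·2·34=5896; k=3: 3600+0+30·32·34=36240 → min 5896.
Optimal order: ((T₁ × T₂) × (T₃ × T₄)) with cost 5896.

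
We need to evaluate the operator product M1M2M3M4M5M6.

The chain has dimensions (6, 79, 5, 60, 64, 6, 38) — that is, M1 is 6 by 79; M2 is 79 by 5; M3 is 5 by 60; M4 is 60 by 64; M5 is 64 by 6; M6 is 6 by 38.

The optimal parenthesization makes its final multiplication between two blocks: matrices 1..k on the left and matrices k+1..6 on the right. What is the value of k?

Adjacent pairs: M1M2 = 6·79·5 = 2370; M2M3 = 79·5·60 = 23700; M3M4 = 5·60·64 = 19200; M4M5 = 60·64·6 = 23040; M5M6 = 64·6·38 = 14592.
Length 3: M1..M3: k=1: 0+23700+6·79·60=52140; k=2: 2370+0+6·5·60=4170 → min 4170 | M2..M4: k=2: 0+19200+79·5·64=44480; k=3: 23700+0+79·60·64=327060 → min 44480 | M3..M5: k=3: 0+23040+5·60·6=24840; k=4: 19200+0+5·64·6=21120 → min 21120 | M4..M6: k=4: 0+14592+60·64·38=160512; k=5: 23040+0+60·6·38=36720 → min 36720.
Length 4: M1..M4: k=1: 0+44480+6·79·64=74816; k=2: 2370+19200+6·5·64=23490; k=3: 4170+0+6·60·64=27210 → min 23490 | M2..M5: k=2: 0+21120+79·5·6=23490; k=3: 23700+23040+79·60·6=75180; k=4: 44480+0+79·64·6=74816 → min 23490 | M3..M6: k=3: 0+36720+5·60·38=48120; k=4: 19200+14592+5·64·38=45952; k=5: 21120+0+5·6·38=22260 → min 22260.
Length 5: M1..M5: k=1: 0+23490+6·79·6=26334; k=2: 2370+21120+6·5·6=23670; k=3: 4170+23040+6·60·6=29370; k=4: 23490+0+6·64·6=25794 → min 23670 | M2..M6: k=2: 0+22260+79·5·38=37270; k=3: 23700+36720+79·60·38=240540; k=4: 44480+14592+79·64·38=251200; k=5: 23490+0+79·6·38=41502 → min 37270.
Top-level splits: k=1: (M1..M1)·(M2..M6) → 0+37270+6·79·38 = 55282; k=2: (M1..M2)·(M3..M6) → 2370+22260+6·5·38 = 25770; k=3: (M1..M3)·(M4..M6) → 4170+36720+6·60·38 = 54570; k=4: (M1..M4)·(M5..M6) → 23490+14592+6·64·38 = 52674; k=5: (M1..M5)·(M6..M6) → 23670+0+6·6·38 = 25038.
Best split is after M5, i.e. k = 5.

5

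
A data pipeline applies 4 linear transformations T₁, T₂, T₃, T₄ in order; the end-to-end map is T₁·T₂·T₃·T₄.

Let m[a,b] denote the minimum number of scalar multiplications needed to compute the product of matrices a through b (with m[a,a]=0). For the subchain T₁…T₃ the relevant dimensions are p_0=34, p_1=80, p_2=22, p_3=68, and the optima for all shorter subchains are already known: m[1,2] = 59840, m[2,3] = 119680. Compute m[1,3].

110704

m[1,3] = min over k∈[1,2] of m[1,k]+m[k+1,3]+p_{0}·p_k·p_{3}.
k=1: 0 + 119680 + 34·80·68 = 304640; k=2: 59840 + 0 + 34·22·68 = 110704.
Minimum: 110704 at k=2.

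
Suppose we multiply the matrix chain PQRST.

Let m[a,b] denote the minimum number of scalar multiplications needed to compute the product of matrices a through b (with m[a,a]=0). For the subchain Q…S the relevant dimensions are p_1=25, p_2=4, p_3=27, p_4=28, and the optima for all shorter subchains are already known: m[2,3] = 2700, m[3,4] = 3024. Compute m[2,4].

5824

m[2,4] = min over k∈[2,3] of m[2,k]+m[k+1,4]+p_{1}·p_k·p_{4}.
k=2: 0 + 3024 + 25·4·28 = 5824; k=3: 2700 + 0 + 25·27·28 = 21600.
Minimum: 5824 at k=2.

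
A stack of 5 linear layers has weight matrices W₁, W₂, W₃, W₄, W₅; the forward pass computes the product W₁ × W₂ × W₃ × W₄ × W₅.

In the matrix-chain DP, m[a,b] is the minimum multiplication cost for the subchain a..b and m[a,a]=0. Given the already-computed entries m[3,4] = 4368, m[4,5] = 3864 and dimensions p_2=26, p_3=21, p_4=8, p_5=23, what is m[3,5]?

m[3,5] = min over k∈[3,4] of m[3,k]+m[k+1,5]+p_{2}·p_k·p_{5}.
k=3: 0 + 3864 + 26·21·23 = 16422; k=4: 4368 + 0 + 26·8·23 = 9152.
Minimum: 9152 at k=4.

9152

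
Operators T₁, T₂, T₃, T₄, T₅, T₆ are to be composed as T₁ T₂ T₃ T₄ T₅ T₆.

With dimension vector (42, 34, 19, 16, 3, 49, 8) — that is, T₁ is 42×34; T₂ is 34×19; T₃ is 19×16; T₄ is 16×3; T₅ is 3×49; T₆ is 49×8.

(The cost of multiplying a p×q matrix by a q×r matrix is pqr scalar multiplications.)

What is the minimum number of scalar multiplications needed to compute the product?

9318

Adjacent pairs: T₁T₂ = 42·34·19 = 27132; T₂T₃ = 34·19·16 = 10336; T₃T₄ = 19·16·3 = 912; T₄T₅ = 16·3·49 = 2352; T₅T₆ = 3·49·8 = 1176.
Length 3: T₁..T₃: k=1: 0+10336+42·34·16=33184; k=2: 27132+0+42·19·16=39900 → min 33184 | T₂..T₄: k=2: 0+912+34·19·3=2850; k=3: 10336+0+34·16·3=11968 → min 2850 | T₃..T₅: k=3: 0+2352+19·16·49=17248; k=4: 912+0+19·3·49=3705 → min 3705 | T₄..T₆: k=4: 0+1176+16·3·8=1560; k=5: 2352+0+16·49·8=8624 → min 1560.
Length 4: T₁..T₄: k=1: 0+2850+42·34·3=7134; k=2: 27132+912+42·19·3=30438; k=3: 33184+0+42·16·3=35200 → min 7134 | T₂..T₅: k=2: 0+3705+34·19·49=35359; k=3: 10336+2352+34·16·49=39344; k=4: 2850+0+34·3·49=7848 → min 7848 | T₃..T₆: k=3: 0+1560+19·16·8=3992; k=4: 912+1176+19·3·8=2544; k=5: 3705+0+19·49·8=11153 → min 2544.
Length 5: T₁..T₅: k=1: 0+7848+42·34·49=77820; k=2: 27132+3705+42·19·49=69939; k=3: 33184+2352+42·16·49=68464; k=4: 7134+0+42·3·49=13308 → min 13308 | T₂..T₆: k=2: 0+2544+34·19·8=7712; k=3: 10336+1560+34·16·8=16248; k=4: 2850+1176+34·3·8=4842; k=5: 7848+0+34·49·8=21176 → min 4842.
Length 6: T₁..T₆: k=1: 0+4842+42·34·8=16266; k=2: 27132+2544+42·19·8=36060; k=3: 33184+1560+42·16·8=40120; k=4: 7134+1176+42·3·8=9318; k=5: 13308+0+42·49·8=29772 → min 9318.
Optimal order: ((T₁ (T₂ (T₃ T₄))) (T₅ T₆)) with cost 9318.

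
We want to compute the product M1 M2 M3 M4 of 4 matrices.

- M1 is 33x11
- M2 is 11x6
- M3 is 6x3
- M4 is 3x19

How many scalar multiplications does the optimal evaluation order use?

3168

Adjacent pairs: M1M2 = 33·11·6 = 2178; M2M3 = 11·6·3 = 198; M3M4 = 6·3·19 = 342.
Length 3: M1..M3: k=1: 0+198+33·11·3=1287; k=2: 2178+0+33·6·3=2772 → min 1287 | M2..M4: k=2: 0+342+11·6·19=1596; k=3: 198+0+11·3·19=825 → min 825.
Length 4: M1..M4: k=1: 0+825+33·11·19=7722; k=2: 2178+342+33·6·19=6282; k=3: 1287+0+33·3·19=3168 → min 3168.
Optimal order: ((M1 (M2 M3)) M4) with cost 3168.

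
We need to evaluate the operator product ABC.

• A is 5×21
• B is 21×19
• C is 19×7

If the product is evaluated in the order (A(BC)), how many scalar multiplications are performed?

(BC): 21×19 by 19×7 → 21×7, cost 21·19·7 = 2793
(A(BC)): 5×21 by 21×7 → 5×7, cost 5·21·7 = 735; cumulative 3528
Total: 3528 scalar multiplications.

3528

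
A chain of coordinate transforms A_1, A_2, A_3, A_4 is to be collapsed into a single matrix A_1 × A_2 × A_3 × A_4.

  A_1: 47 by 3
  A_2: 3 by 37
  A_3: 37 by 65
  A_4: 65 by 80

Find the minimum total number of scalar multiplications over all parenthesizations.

34095

Adjacent pairs: A_1A_2 = 47·3·37 = 5217; A_2A_3 = 3·37·65 = 7215; A_3A_4 = 37·65·80 = 192400.
Length 3: A_1..A_3: k=1: 0+7215+47·3·65=16380; k=2: 5217+0+47·37·65=118252 → min 16380 | A_2..A_4: k=2: 0+192400+3·37·80=201280; k=3: 7215+0+3·65·80=22815 → min 22815.
Length 4: A_1..A_4: k=1: 0+22815+47·3·80=34095; k=2: 5217+192400+47·37·80=336737; k=3: 16380+0+47·65·80=260780 → min 34095.
Optimal order: (A_1 × ((A_2 × A_3) × A_4)) with cost 34095.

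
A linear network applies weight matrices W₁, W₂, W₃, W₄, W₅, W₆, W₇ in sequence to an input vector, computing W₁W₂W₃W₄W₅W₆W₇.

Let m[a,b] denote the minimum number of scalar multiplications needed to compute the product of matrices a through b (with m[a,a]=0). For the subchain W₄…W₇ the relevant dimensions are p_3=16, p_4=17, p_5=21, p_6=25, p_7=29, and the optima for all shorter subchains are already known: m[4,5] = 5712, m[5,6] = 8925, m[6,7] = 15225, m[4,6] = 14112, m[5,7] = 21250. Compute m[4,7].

25712

m[4,7] = min over k∈[4,6] of m[4,k]+m[k+1,7]+p_{3}·p_k·p_{7}.
k=4: 0 + 21250 + 16·17·29 = 29138; k=5: 5712 + 15225 + 16·21·29 = 30681; k=6: 14112 + 0 + 16·25·29 = 25712.
Minimum: 25712 at k=6.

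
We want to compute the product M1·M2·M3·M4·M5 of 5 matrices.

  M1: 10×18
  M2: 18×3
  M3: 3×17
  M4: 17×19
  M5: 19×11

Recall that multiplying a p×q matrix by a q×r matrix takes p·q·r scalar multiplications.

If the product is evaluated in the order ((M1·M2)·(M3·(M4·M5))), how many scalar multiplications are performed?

4984

(M1·M2): 10×18 by 18×3 → 10×3, cost 10·18·3 = 540
(M4·M5): 17×19 by 19×11 → 17×11, cost 17·19·11 = 3553
(M3·(M4·M5)): 3×17 by 17×11 → 3×11, cost 3·17·11 = 561; cumulative 4114
((M1·M2)·(M3·(M4·M5))): 10×3 by 3×11 → 10×11, cost 10·3·11 = 330; cumulative 4984
Total: 4984 scalar multiplications.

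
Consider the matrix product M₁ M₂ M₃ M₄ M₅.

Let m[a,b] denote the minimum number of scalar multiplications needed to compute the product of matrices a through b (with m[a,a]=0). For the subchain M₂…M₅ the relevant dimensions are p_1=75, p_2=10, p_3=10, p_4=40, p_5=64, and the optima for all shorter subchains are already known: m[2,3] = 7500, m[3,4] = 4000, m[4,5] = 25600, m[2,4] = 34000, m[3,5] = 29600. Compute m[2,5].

m[2,5] = min over k∈[2,4] of m[2,k]+m[k+1,5]+p_{1}·p_k·p_{5}.
k=2: 0 + 29600 + 75·10·64 = 77600; k=3: 7500 + 25600 + 75·10·64 = 81100; k=4: 34000 + 0 + 75·40·64 = 226000.
Minimum: 77600 at k=2.

77600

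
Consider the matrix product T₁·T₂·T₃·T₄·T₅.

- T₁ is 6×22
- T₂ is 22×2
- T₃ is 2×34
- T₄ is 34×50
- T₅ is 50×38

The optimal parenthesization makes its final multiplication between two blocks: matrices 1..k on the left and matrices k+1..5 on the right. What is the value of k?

2

Adjacent pairs: T₁T₂ = 6·22·2 = 264; T₂T₃ = 22·2·34 = 1496; T₃T₄ = 2·34·50 = 3400; T₄T₅ = 34·50·38 = 64600.
Length 3: T₁..T₃: k=1: 0+1496+6·22·34=5984; k=2: 264+0+6·2·34=672 → min 672 | T₂..T₄: k=2: 0+3400+22·2·50=5600; k=3: 1496+0+22·34·50=38896 → min 5600 | T₃..T₅: k=3: 0+64600+2·34·38=67184; k=4: 3400+0+2·50·38=7200 → min 7200.
Length 4: T₁..T₄: k=1: 0+5600+6·22·50=12200; k=2: 264+3400+6·2·50=4264; k=3: 672+0+6·34·50=10872 → min 4264 | T₂..T₅: k=2: 0+7200+22·2·38=8872; k=3: 1496+64600+22·34·38=94520; k=4: 5600+0+22·50·38=47400 → min 8872.
Top-level splits: k=1: (T₁..T₁)·(T₂..T₅) → 0+8872+6·22·38 = 13888; k=2: (T₁..T₂)·(T₃..T₅) → 264+7200+6·2·38 = 7920; k=3: (T₁..T₃)·(T₄..T₅) → 672+64600+6·34·38 = 73024; k=4: (T₁..T₄)·(T₅..T₅) → 4264+0+6·50·38 = 15664.
Best split is after T₂, i.e. k = 2.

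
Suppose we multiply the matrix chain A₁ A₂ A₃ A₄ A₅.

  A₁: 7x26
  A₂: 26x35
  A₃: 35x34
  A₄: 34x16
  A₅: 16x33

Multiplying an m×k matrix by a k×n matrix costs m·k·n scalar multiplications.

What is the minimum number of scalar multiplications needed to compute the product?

Adjacent pairs: A₁A₂ = 7·26·35 = 6370; A₂A₃ = 26·35·34 = 30940; A₃A₄ = 35·34·16 = 19040; A₄A₅ = 34·16·33 = 17952.
Length 3: A₁..A₃: k=1: 0+30940+7·26·34=37128; k=2: 6370+0+7·35·34=14700 → min 14700 | A₂..A₄: k=2: 0+19040+26·35·16=33600; k=3: 30940+0+26·34·16=45084 → min 33600 | A₃..A₅: k=3: 0+17952+35·34·33=57222; k=4: 19040+0+35·16·33=37520 → min 37520.
Length 4: A₁..A₄: k=1: 0+33600+7·26·16=36512; k=2: 6370+19040+7·35·16=29330; k=3: 14700+0+7·34·16=18508 → min 18508 | A₂..A₅: k=2: 0+37520+26·35·33=67550; k=3: 30940+17952+26·34·33=78064; k=4: 33600+0+26·16·33=47328 → min 47328.
Length 5: A₁..A₅: k=1: 0+47328+7·26·33=53334; k=2: 6370+37520+7·35·33=51975; k=3: 14700+17952+7·34·33=40506; k=4: 18508+0+7·16·33=22204 → min 22204.
Optimal order: ((((A₁ A₂) A₃) A₄) A₅) with cost 22204.

22204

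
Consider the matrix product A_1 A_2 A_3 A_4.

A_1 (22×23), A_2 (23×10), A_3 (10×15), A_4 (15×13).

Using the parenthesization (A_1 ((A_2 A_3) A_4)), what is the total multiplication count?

14513

(A_2 A_3): 23×10 by 10×15 → 23×15, cost 23·10·15 = 3450
((A_2 A_3) A_4): 23×15 by 15×13 → 23×13, cost 23·15·13 = 4485; cumulative 7935
(A_1 ((A_2 A_3) A_4)): 22×23 by 23×13 → 22×13, cost 22·23·13 = 6578; cumulative 14513
Total: 14513 scalar multiplications.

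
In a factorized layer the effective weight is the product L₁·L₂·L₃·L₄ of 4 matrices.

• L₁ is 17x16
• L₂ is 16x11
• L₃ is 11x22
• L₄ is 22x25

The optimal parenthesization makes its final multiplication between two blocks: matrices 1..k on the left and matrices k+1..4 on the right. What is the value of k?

2

Adjacent pairs: L₁L₂ = 17·16·11 = 2992; L₂L₃ = 16·11·22 = 3872; L₃L₄ = 11·22·25 = 6050.
Length 3: L₁..L₃: k=1: 0+3872+17·16·22=9856; k=2: 2992+0+17·11·22=7106 → min 7106 | L₂..L₄: k=2: 0+6050+16·11·25=10450; k=3: 3872+0+16·22·25=12672 → min 10450.
Top-level splits: k=1: (L₁..L₁)·(L₂..L₄) → 0+10450+17·16·25 = 17250; k=2: (L₁..L₂)·(L₃..L₄) → 2992+6050+17·11·25 = 13717; k=3: (L₁..L₃)·(L₄..L₄) → 7106+0+17·22·25 = 16456.
Best split is after L₂, i.e. k = 2.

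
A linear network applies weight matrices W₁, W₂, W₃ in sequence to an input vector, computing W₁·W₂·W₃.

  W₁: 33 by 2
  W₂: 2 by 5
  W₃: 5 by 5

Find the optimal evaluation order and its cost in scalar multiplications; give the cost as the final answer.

(W₁·(W₂·W₃)): cost 380.
((W₁·W₂)·W₃): cost 1155.
Optimal: (W₁·(W₂·W₃)) with cost 380.

380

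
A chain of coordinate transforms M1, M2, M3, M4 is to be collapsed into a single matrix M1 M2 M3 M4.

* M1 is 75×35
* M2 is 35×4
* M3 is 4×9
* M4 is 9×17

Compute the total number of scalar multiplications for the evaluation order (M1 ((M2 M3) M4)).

51240

(M2 M3): 35×4 by 4×9 → 35×9, cost 35·4·9 = 1260
((M2 M3) M4): 35×9 by 9×17 → 35×17, cost 35·9·17 = 5355; cumulative 6615
(M1 ((M2 M3) M4)): 75×35 by 35×17 → 75×17, cost 75·35·17 = 44625; cumulative 51240
Total: 51240 scalar multiplications.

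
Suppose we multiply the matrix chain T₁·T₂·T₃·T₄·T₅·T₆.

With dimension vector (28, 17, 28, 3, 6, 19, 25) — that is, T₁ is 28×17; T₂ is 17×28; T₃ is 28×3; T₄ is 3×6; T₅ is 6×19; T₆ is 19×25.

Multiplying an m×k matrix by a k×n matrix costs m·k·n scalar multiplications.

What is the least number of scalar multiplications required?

6723

Adjacent pairs: T₁T₂ = 28·17·28 = 13328; T₂T₃ = 17·28·3 = 1428; T₃T₄ = 28·3·6 = 504; T₄T₅ = 3·6·19 = 342; T₅T₆ = 6·19·25 = 2850.
Length 3: T₁..T₃: k=1: 0+1428+28·17·3=2856; k=2: 13328+0+28·28·3=15680 → min 2856 | T₂..T₄: k=2: 0+504+17·28·6=3360; k=3: 1428+0+17·3·6=1734 → min 1734 | T₃..T₅: k=3: 0+342+28·3·19=1938; k=4: 504+0+28·6·19=3696 → min 1938 | T₄..T₆: k=4: 0+2850+3·6·25=3300; k=5: 342+0+3·19·25=1767 → min 1767.
Length 4: T₁..T₄: k=1: 0+1734+28·17·6=4590; k=2: 13328+504+28·28·6=18536; k=3: 2856+0+28·3·6=3360 → min 3360 | T₂..T₅: k=2: 0+1938+17·28·19=10982; k=3: 1428+342+17·3·19=2739; k=4: 1734+0+17·6·19=3672 → min 2739 | T₃..T₆: k=3: 0+1767+28·3·25=3867; k=4: 504+2850+28·6·25=7554; k=5: 1938+0+28·19·25=15238 → min 3867.
Length 5: T₁..T₅: k=1: 0+2739+28·17·19=11783; k=2: 13328+1938+28·28·19=30162; k=3: 2856+342+28·3·19=4794; k=4: 3360+0+28·6·19=6552 → min 4794 | T₂..T₆: k=2: 0+3867+17·28·25=15767; k=3: 1428+1767+17·3·25=4470; k=4: 1734+2850+17·6·25=7134; k=5: 2739+0+17·19·25=10814 → min 4470.
Length 6: T₁..T₆: k=1: 0+4470+28·17·25=16370; k=2: 13328+3867+28·28·25=36795; k=3: 2856+1767+28·3·25=6723; k=4: 3360+2850+28·6·25=10410; k=5: 4794+0+28·19·25=18094 → min 6723.
Optimal order: ((T₁·(T₂·T₃))·((T₄·T₅)·T₆)) with cost 6723.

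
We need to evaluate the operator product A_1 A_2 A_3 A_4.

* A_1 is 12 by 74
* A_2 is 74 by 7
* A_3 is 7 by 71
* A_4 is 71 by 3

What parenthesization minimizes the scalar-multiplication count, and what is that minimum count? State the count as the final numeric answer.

5709

Adjacent pairs: A_1A_2 = 12·74·7 = 6216; A_2A_3 = 74·7·71 = 36778; A_3A_4 = 7·71·3 = 1491.
Length 3: A_1..A_3: k=1: 0+36778+12·74·71=99826; k=2: 6216+0+12·7·71=12180 → min 12180 | A_2..A_4: k=2: 0+1491+74·7·3=3045; k=3: 36778+0+74·71·3=52540 → min 3045.
Length 4: A_1..A_4: k=1: 0+3045+12·74·3=5709; k=2: 6216+1491+12·7·3=7959; k=3: 12180+0+12·71·3=14736 → min 5709.
Optimal parenthesization: (A_1 (A_2 (A_3 A_4))) with cost 5709.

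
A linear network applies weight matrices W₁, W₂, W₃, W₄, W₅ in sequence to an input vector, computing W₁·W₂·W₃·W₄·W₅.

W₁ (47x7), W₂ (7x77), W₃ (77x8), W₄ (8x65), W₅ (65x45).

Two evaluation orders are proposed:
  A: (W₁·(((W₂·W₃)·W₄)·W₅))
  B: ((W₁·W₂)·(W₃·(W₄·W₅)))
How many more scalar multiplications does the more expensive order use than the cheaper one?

196076

Order A = (W₁·(((W₂·W₃)·W₄)·W₅)): (W₂·W₃): 7×77 by 77×8 → 7×8, cost 7·77·8 = 4312; ((W₂·W₃)·W₄): 7×8 by 8×65 → 7×65, cost 7·8·65 = 3640; cumulative 7952; (((W₂·W₃)·W₄)·W₅): 7×65 by 65×45 → 7×45, cost 7·65·45 = 20475; cumulative 28427; (W₁·(((W₂·W₃)·W₄)·W₅)): 47×7 by 7×45 → 47×45, cost 47·7·45 = 14805; cumulative 43232. Total 43232.
Order B = ((W₁·W₂)·(W₃·(W₄·W₅))): (W₁·W₂): 47×7 by 7×77 → 47×77, cost 47·7·77 = 25333; (W₄·W₅): 8×65 by 65×45 → 8×45, cost 8·65·45 = 23400; (W₃·(W₄·W₅)): 77×8 by 8×45 → 77×45, cost 77·8·45 = 27720; cumulative 51120; ((W₁·W₂)·(W₃·(W₄·W₅))): 47×77 by 77×45 → 47×45, cost 47·77·45 = 162855; cumulative 239308. Total 239308.
Difference: |43232 − 239308| = 196076.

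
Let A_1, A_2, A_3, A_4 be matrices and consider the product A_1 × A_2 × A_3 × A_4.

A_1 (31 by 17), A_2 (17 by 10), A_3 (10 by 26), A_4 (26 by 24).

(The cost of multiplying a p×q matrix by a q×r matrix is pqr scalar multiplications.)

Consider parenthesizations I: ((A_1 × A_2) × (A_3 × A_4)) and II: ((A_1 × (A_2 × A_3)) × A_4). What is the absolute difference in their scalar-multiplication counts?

18516

Order I = ((A_1 × A_2) × (A_3 × A_4)): (A_1 × A_2): 31×17 by 17×10 → 31×10, cost 31·17·10 = 5270; (A_3 × A_4): 10×26 by 26×24 → 10×24, cost 10·26·24 = 6240; ((A_1 × A_2) × (A_3 × A_4)): 31×10 by 10×24 → 31×24, cost 31·10·24 = 7440; cumulative 18950. Total 18950.
Order II = ((A_1 × (A_2 × A_3)) × A_4): (A_2 × A_3): 17×10 by 10×26 → 17×26, cost 17·10·26 = 4420; (A_1 × (A_2 × A_3)): 31×17 by 17×26 → 31×26, cost 31·17·26 = 13702; cumulative 18122; ((A_1 × (A_2 × A_3)) × A_4): 31×26 by 26×24 → 31×24, cost 31·26·24 = 19344; cumulative 37466. Total 37466.
Difference: |18950 − 37466| = 18516.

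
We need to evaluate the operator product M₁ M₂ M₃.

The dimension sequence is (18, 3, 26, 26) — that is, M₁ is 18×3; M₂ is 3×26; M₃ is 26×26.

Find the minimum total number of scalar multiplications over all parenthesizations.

Order (M₁ (M₂ M₃)): (M₂ M₃): 3×26 by 26×26 → 3×26, cost 3·26·26 = 2028; (M₁ (M₂ M₃)): 18×3 by 3×26 → 18×26, cost 18·3·26 = 1404; cumulative 3432. Total 3432.
Order ((M₁ M₂) M₃): (M₁ M₂): 18×3 by 3×26 → 18×26, cost 18·3·26 = 1404; ((M₁ M₂) M₃): 18×26 by 26×26 → 18×26, cost 18·26·26 = 12168; cumulative 13572. Total 13572.
Minimum: 3432.

3432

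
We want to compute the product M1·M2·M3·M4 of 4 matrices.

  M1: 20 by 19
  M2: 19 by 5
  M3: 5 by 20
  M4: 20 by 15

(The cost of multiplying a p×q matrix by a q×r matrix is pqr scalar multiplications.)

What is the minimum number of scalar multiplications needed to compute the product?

4900

Adjacent pairs: M1M2 = 20·19·5 = 1900; M2M3 = 19·5·20 = 1900; M3M4 = 5·20·15 = 1500.
Length 3: M1..M3: k=1: 0+1900+20·19·20=9500; k=2: 1900+0+20·5·20=3900 → min 3900 | M2..M4: k=2: 0+1500+19·5·15=2925; k=3: 1900+0+19·20·15=7600 → min 2925.
Length 4: M1..M4: k=1: 0+2925+20·19·15=8625; k=2: 1900+1500+20·5·15=4900; k=3: 3900+0+20·20·15=9900 → min 4900.
Optimal order: ((M1·M2)·(M3·M4)) with cost 4900.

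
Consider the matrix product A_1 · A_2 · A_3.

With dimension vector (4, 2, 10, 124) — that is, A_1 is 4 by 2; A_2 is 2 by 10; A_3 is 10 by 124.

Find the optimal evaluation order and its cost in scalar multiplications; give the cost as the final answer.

(A_1 · (A_2 · A_3)): cost 3472.
((A_1 · A_2) · A_3): cost 5040.
Optimal: (A_1 · (A_2 · A_3)) with cost 3472.

3472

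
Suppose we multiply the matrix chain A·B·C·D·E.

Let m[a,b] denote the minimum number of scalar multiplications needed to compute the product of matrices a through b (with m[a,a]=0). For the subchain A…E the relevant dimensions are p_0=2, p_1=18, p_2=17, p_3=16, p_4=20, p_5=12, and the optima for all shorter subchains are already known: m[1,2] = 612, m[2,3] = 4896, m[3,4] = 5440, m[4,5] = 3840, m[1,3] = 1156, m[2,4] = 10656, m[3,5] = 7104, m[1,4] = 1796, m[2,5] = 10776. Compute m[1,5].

m[1,5] = min over k∈[1,4] of m[1,k]+m[k+1,5]+p_{0}·p_k·p_{5}.
k=1: 0 + 10776 + 2·18·12 = 11208; k=2: 612 + 7104 + 2·17·12 = 8124; k=3: 1156 + 3840 + 2·16·12 = 5380; k=4: 1796 + 0 + 2·20·12 = 2276.
Minimum: 2276 at k=4.

2276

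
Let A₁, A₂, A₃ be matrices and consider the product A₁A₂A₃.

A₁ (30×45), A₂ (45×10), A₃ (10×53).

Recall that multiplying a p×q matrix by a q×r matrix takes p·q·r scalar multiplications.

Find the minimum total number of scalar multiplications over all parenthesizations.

29400

Order (A₁(A₂A₃)): (A₂A₃): 45×10 by 10×53 → 45×53, cost 45·10·53 = 23850; (A₁(A₂A₃)): 30×45 by 45×53 → 30×53, cost 30·45·53 = 71550; cumulative 95400. Total 95400.
Order ((A₁A₂)A₃): (A₁A₂): 30×45 by 45×10 → 30×10, cost 30·45·10 = 13500; ((A₁A₂)A₃): 30×10 by 10×53 → 30×53, cost 30·10·53 = 15900; cumulative 29400. Total 29400.
Minimum: 29400.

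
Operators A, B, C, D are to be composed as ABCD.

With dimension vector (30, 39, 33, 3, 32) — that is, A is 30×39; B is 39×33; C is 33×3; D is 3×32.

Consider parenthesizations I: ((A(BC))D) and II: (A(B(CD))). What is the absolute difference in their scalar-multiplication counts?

71541

Order I = ((A(BC))D): (BC): 39×33 by 33×3 → 39×3, cost 39·33·3 = 3861; (A(BC)): 30×39 by 39×3 → 30×3, cost 30·39·3 = 3510; cumulative 7371; ((A(BC))D): 30×3 by 3×32 → 30×32, cost 30·3·32 = 2880; cumulative 10251. Total 10251.
Order II = (A(B(CD))): (CD): 33×3 by 3×32 → 33×32, cost 33·3·32 = 3168; (B(CD)): 39×33 by 33×32 → 39×32, cost 39·33·32 = 41184; cumulative 44352; (A(B(CD))): 30×39 by 39×32 → 30×32, cost 30·39·32 = 37440; cumulative 81792. Total 81792.
Difference: |10251 − 81792| = 71541.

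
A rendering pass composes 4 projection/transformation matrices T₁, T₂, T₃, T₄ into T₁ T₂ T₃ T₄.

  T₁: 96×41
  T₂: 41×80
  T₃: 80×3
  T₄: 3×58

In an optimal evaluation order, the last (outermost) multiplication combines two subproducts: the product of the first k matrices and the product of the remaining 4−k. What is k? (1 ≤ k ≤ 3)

3

Adjacent pairs: T₁T₂ = 96·41·80 = 314880; T₂T₃ = 41·80·3 = 9840; T₃T₄ = 80·3·58 = 13920.
Length 3: T₁..T₃: k=1: 0+9840+96·41·3=21648; k=2: 314880+0+96·80·3=337920 → min 21648 | T₂..T₄: k=2: 0+13920+41·80·58=204160; k=3: 9840+0+41·3·58=16974 → min 16974.
Top-level splits: k=1: (T₁..T₁)·(T₂..T₄) → 0+16974+96·41·58 = 245262; k=2: (T₁..T₂)·(T₃..T₄) → 314880+13920+96·80·58 = 774240; k=3: (T₁..T₃)·(T₄..T₄) → 21648+0+96·3·58 = 38352.
Best split is after T₃, i.e. k = 3.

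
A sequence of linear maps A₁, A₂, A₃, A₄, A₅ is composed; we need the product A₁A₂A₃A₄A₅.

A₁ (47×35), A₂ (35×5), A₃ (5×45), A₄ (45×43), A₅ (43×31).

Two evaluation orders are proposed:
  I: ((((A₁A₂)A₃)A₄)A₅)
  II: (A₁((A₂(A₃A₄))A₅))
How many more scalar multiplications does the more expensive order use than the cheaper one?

57546

Order I = ((((A₁A₂)A₃)A₄)A₅): (A₁A₂): 47×35 by 35×5 → 47×5, cost 47·35·5 = 8225; ((A₁A₂)A₃): 47×5 by 5×45 → 47×45, cost 47·5·45 = 10575; cumulative 18800; (((A₁A₂)A₃)A₄): 47×45 by 45×43 → 47×43, cost 47·45·43 = 90945; cumulative 109745; ((((A₁A₂)A₃)A₄)A₅): 47×43 by 43×31 → 47×31, cost 47·43·31 = 62651; cumulative 172396. Total 172396.
Order II = (A₁((A₂(A₃A₄))A₅)): (A₃A₄): 5×45 by 45×43 → 5×43, cost 5·45·43 = 9675; (A₂(A₃A₄)): 35×5 by 5×43 → 35×43, cost 35·5·43 = 7525; cumulative 17200; ((A₂(A₃A₄))A₅): 35×43 by 43×31 → 35×31, cost 35·43·31 = 46655; cumulative 63855; (A₁((A₂(A₃A₄))A₅)): 47×35 by 35×31 → 47×31, cost 47·35·31 = 50995; cumulative 114850. Total 114850.
Difference: |172396 − 114850| = 57546.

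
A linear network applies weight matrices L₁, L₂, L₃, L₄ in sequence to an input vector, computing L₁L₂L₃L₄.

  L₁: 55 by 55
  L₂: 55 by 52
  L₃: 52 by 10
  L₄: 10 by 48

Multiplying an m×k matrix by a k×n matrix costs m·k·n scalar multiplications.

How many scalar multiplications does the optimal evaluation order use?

Adjacent pairs: L₁L₂ = 55·55·52 = 157300; L₂L₃ = 55·52·10 = 28600; L₃L₄ = 52·10·48 = 24960.
Length 3: L₁..L₃: k=1: 0+28600+55·55·10=58850; k=2: 157300+0+55·52·10=185900 → min 58850 | L₂..L₄: k=2: 0+24960+55·52·48=162240; k=3: 28600+0+55·10·48=55000 → min 55000.
Length 4: L₁..L₄: k=1: 0+55000+55·55·48=200200; k=2: 157300+24960+55·52·48=319540; k=3: 58850+0+55·10·48=85250 → min 85250.
Optimal order: ((L₁(L₂L₃))L₄) with cost 85250.

85250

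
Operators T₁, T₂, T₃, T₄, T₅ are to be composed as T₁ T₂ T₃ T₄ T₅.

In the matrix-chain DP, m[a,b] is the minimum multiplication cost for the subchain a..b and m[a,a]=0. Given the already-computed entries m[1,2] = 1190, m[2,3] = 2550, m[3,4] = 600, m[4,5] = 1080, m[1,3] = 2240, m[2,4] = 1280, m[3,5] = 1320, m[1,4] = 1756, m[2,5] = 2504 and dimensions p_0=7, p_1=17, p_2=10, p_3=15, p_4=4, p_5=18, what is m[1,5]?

m[1,5] = min over k∈[1,4] of m[1,k]+m[k+1,5]+p_{0}·p_k·p_{5}.
k=1: 0 + 2504 + 7·17·18 = 4646; k=2: 1190 + 1320 + 7·10·18 = 3770; k=3: 2240 + 1080 + 7·15·18 = 5210; k=4: 1756 + 0 + 7·4·18 = 2260.
Minimum: 2260 at k=4.

2260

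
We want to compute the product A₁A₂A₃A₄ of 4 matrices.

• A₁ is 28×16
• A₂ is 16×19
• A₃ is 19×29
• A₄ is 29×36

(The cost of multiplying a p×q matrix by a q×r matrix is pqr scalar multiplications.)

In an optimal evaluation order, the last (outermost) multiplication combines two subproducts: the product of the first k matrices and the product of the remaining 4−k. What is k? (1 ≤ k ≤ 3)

1

Adjacent pairs: A₁A₂ = 28·16·19 = 8512; A₂A₃ = 16·19·29 = 8816; A₃A₄ = 19·29·36 = 19836.
Length 3: A₁..A₃: k=1: 0+8816+28·16·29=21808; k=2: 8512+0+28·19·29=23940 → min 21808 | A₂..A₄: k=2: 0+19836+16·19·36=30780; k=3: 8816+0+16·29·36=25520 → min 25520.
Top-level splits: k=1: (A₁..A₁)·(A₂..A₄) → 0+25520+28·16·36 = 41648; k=2: (A₁..A₂)·(A₃..A₄) → 8512+19836+28·19·36 = 47500; k=3: (A₁..A₃)·(A₄..A₄) → 21808+0+28·29·36 = 51040.
Best split is after A₁, i.e. k = 1.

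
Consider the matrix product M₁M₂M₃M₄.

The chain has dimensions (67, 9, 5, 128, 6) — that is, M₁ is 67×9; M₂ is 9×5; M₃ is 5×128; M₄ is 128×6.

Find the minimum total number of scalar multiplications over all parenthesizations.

7728

Adjacent pairs: M₁M₂ = 67·9·5 = 3015; M₂M₃ = 9·5·128 = 5760; M₃M₄ = 5·128·6 = 3840.
Length 3: M₁..M₃: k=1: 0+5760+67·9·128=82944; k=2: 3015+0+67·5·128=45895 → min 45895 | M₂..M₄: k=2: 0+3840+9·5·6=4110; k=3: 5760+0+9·128·6=12672 → min 4110.
Length 4: M₁..M₄: k=1: 0+4110+67·9·6=7728; k=2: 3015+3840+67·5·6=8865; k=3: 45895+0+67·128·6=97351 → min 7728.
Optimal order: (M₁(M₂(M₃M₄))) with cost 7728.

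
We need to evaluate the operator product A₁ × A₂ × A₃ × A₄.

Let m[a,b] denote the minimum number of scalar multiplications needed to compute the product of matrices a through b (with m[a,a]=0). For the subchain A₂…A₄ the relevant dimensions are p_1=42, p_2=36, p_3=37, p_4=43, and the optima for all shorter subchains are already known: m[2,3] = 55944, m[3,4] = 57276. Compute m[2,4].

122292

m[2,4] = min over k∈[2,3] of m[2,k]+m[k+1,4]+p_{1}·p_k·p_{4}.
k=2: 0 + 57276 + 42·36·43 = 122292; k=3: 55944 + 0 + 42·37·43 = 122766.
Minimum: 122292 at k=2.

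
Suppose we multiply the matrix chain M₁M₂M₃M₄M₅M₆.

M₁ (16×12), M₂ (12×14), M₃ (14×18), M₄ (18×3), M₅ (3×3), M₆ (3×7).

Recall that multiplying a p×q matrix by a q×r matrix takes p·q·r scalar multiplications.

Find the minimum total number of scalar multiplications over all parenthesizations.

Adjacent pairs: M₁M₂ = 16·12·14 = 2688; M₂M₃ = 12·14·18 = 3024; M₃M₄ = 14·18·3 = 756; M₄M₅ = 18·3·3 = 162; M₅M₆ = 3·3·7 = 63.
Length 3: M₁..M₃: k=1: 0+3024+16·12·18=6480; k=2: 2688+0+16·14·18=6720 → min 6480 | M₂..M₄: k=2: 0+756+12·14·3=1260; k=3: 3024+0+12·18·3=3672 → min 1260 | M₃..M₅: k=3: 0+162+14·18·3=918; k=4: 756+0+14·3·3=882 → min 882 | M₄..M₆: k=4: 0+63+18·3·7=441; k=5: 162+0+18·3·7=540 → min 441.
Length 4: M₁..M₄: k=1: 0+1260+16·12·3=1836; k=2: 2688+756+16·14·3=4116; k=3: 6480+0+16·18·3=7344 → min 1836 | M₂..M₅: k=2: 0+882+12·14·3=1386; k=3: 3024+162+12·18·3=3834; k=4: 1260+0+12·3·3=1368 → min 1368 | M₃..M₆: k=3: 0+441+14·18·7=2205; k=4: 756+63+14·3·7=1113; k=5: 882+0+14·3·7=1176 → min 1113.
Length 5: M₁..M₅: k=1: 0+1368+16·12·3=1944; k=2: 2688+882+16·14·3=4242; k=3: 6480+162+16·18·3=7506; k=4: 1836+0+16·3·3=1980 → min 1944 | M₂..M₆: k=2: 0+1113+12·14·7=2289; k=3: 3024+441+12·18·7=4977; k=4: 1260+63+12·3·7=1575; k=5: 1368+0+12·3·7=1620 → min 1575.
Length 6: M₁..M₆: k=1: 0+1575+16·12·7=2919; k=2: 2688+1113+16·14·7=5369; k=3: 6480+441+16·18·7=8937; k=4: 1836+63+16·3·7=2235; k=5: 1944+0+16·3·7=2280 → min 2235.
Optimal order: ((M₁(M₂(M₃M₄)))(M₅M₆)) with cost 2235.

2235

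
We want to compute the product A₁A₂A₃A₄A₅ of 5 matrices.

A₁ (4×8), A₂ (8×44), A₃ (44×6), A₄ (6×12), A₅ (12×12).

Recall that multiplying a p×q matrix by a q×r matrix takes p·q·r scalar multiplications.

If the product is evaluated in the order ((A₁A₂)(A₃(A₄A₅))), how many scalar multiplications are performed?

7552

(A₁A₂): 4×8 by 8×44 → 4×44, cost 4·8·44 = 1408
(A₄A₅): 6×12 by 12×12 → 6×12, cost 6·12·12 = 864
(A₃(A₄A₅)): 44×6 by 6×12 → 44×12, cost 44·6·12 = 3168; cumulative 4032
((A₁A₂)(A₃(A₄A₅))): 4×44 by 44×12 → 4×12, cost 4·44·12 = 2112; cumulative 7552
Total: 7552 scalar multiplications.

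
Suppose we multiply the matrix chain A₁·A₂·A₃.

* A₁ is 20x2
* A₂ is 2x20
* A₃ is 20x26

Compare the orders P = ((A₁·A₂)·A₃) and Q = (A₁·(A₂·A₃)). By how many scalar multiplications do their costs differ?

9120

Order P = ((A₁·A₂)·A₃): (A₁·A₂): 20×2 by 2×20 → 20×20, cost 20·2·20 = 800; ((A₁·A₂)·A₃): 20×20 by 20×26 → 20×26, cost 20·20·26 = 10400; cumulative 11200. Total 11200.
Order Q = (A₁·(A₂·A₃)): (A₂·A₃): 2×20 by 20×26 → 2×26, cost 2·20·26 = 1040; (A₁·(A₂·A₃)): 20×2 by 2×26 → 20×26, cost 20·2·26 = 1040; cumulative 2080. Total 2080.
Difference: |11200 − 2080| = 9120.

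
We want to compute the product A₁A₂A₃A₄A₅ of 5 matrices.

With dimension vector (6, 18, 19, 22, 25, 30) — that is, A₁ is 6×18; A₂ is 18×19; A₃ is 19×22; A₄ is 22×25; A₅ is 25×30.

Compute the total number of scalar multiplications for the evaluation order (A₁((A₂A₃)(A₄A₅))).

(A₂A₃): 18×19 by 19×22 → 18×22, cost 18·19·22 = 7524
(A₄A₅): 22×25 by 25×30 → 22×30, cost 22·25·30 = 16500
((A₂A₃)(A₄A₅)): 18×22 by 22×30 → 18×30, cost 18·22·30 = 11880; cumulative 35904
(A₁((A₂A₃)(A₄A₅))): 6×18 by 18×30 → 6×30, cost 6·18·30 = 3240; cumulative 39144
Total: 39144 scalar multiplications.

39144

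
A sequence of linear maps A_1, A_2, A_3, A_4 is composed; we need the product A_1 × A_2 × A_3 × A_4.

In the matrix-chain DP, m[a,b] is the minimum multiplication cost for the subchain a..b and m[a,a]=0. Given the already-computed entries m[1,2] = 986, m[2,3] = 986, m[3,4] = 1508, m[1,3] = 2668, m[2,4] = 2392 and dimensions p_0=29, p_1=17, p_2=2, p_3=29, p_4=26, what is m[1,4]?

m[1,4] = min over k∈[1,3] of m[1,k]+m[k+1,4]+p_{0}·p_k·p_{4}.
k=1: 0 + 2392 + 29·17·26 = 15210; k=2: 986 + 1508 + 29·2·26 = 4002; k=3: 2668 + 0 + 29·29·26 = 24534.
Minimum: 4002 at k=2.

4002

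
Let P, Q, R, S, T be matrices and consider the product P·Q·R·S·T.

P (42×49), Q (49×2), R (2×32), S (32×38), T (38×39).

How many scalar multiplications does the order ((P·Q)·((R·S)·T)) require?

(P·Q): 42×49 by 49×2 → 42×2, cost 42·49·2 = 4116
(R·S): 2×32 by 32×38 → 2×38, cost 2·32·38 = 2432
((R·S)·T): 2×38 by 38×39 → 2×39, cost 2·38·39 = 2964; cumulative 5396
((P·Q)·((R·S)·T)): 42×2 by 2×39 → 42×39, cost 42·2·39 = 3276; cumulative 12788
Total: 12788 scalar multiplications.

12788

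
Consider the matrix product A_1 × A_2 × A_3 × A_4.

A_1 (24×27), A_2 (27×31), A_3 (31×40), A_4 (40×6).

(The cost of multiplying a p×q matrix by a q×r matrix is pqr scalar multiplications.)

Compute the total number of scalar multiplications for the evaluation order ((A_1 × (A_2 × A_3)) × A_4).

(A_2 × A_3): 27×31 by 31×40 → 27×40, cost 27·31·40 = 33480
(A_1 × (A_2 × A_3)): 24×27 by 27×40 → 24×40, cost 24·27·40 = 25920; cumulative 59400
((A_1 × (A_2 × A_3)) × A_4): 24×40 by 40×6 → 24×6, cost 24·40·6 = 5760; cumulative 65160
Total: 65160 scalar multiplications.

65160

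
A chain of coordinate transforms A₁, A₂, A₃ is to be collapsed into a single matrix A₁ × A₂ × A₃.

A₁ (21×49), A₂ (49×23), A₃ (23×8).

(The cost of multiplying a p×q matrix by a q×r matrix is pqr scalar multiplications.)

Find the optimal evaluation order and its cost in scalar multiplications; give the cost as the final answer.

17248

(A₁ × (A₂ × A₃)): cost 17248.
((A₁ × A₂) × A₃): cost 27531.
Optimal: (A₁ × (A₂ × A₃)) with cost 17248.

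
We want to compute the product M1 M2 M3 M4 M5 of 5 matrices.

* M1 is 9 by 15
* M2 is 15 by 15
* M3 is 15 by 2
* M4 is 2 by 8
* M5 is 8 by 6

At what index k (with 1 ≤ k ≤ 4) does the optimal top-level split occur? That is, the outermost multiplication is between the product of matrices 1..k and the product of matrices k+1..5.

3

Adjacent pairs: M1M2 = 9·15·15 = 2025; M2M3 = 15·15·2 = 450; M3M4 = 15·2·8 = 240; M4M5 = 2·8·6 = 96.
Length 3: M1..M3: k=1: 0+450+9·15·2=720; k=2: 2025+0+9·15·2=2295 → min 720 | M2..M4: k=2: 0+240+15·15·8=2040; k=3: 450+0+15·2·8=690 → min 690 | M3..M5: k=3: 0+96+15·2·6=276; k=4: 240+0+15·8·6=960 → min 276.
Length 4: M1..M4: k=1: 0+690+9·15·8=1770; k=2: 2025+240+9·15·8=3345; k=3: 720+0+9·2·8=864 → min 864 | M2..M5: k=2: 0+276+15·15·6=1626; k=3: 450+96+15·2·6=726; k=4: 690+0+15·8·6=1410 → min 726.
Top-level splits: k=1: (M1..M1)·(M2..M5) → 0+726+9·15·6 = 1536; k=2: (M1..M2)·(M3..M5) → 2025+276+9·15·6 = 3111; k=3: (M1..M3)·(M4..M5) → 720+96+9·2·6 = 924; k=4: (M1..M4)·(M5..M5) → 864+0+9·8·6 = 1296.
Best split is after M3, i.e. k = 3.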